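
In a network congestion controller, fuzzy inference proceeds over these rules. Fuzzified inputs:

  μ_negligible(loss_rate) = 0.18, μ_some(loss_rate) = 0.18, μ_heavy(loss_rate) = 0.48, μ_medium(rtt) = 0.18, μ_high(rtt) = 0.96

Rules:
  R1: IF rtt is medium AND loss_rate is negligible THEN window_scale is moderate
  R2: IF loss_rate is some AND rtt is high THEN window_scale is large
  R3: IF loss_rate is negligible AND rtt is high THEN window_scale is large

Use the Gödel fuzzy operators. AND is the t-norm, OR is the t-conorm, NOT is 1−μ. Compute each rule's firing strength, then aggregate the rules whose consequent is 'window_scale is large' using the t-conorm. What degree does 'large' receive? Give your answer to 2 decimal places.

R1: medium=0.18, negligible=0.18; AND[min(a, b)] → w = 0.18
R2: some=0.18, high=0.96; AND[min(a, b)] → w = 0.18
R3: negligible=0.18, high=0.96; AND[min(a, b)] → w = 0.18
Rules with consequent 'large': {R2, R3} → strengths 0.18, 0.18
Aggregate via t-conorm [max(a, b)]: 0.18

0.18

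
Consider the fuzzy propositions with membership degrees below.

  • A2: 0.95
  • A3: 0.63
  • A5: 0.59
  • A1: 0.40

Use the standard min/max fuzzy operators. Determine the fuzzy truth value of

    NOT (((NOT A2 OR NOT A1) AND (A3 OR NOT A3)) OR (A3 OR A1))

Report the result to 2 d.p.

0.37

NOT A2 = 1 − 0.95 = 0.05
NOT A1 = 1 − 0.40 = 0.60
NOT A2 OR NOT A1 = max(a, b) on (0.05, 0.60) = 0.60
NOT A3 = 1 − 0.63 = 0.37
A3 OR NOT A3 = max(a, b) on (0.63, 0.37) = 0.63
(NOT A2 OR NOT A1) AND (A3 OR NOT A3) = min(a, b) on (0.60, 0.63) = 0.60
A3 OR A1 = max(a, b) on (0.63, 0.40) = 0.63
((NOT A2 OR NOT A1) AND (A3 OR NOT A3)) OR (A3 OR A1) = max(a, b) on (0.60, 0.63) = 0.63
NOT (((NOT A2 OR NOT A1) AND (A3 OR NOT A3)) OR (A3 OR A1)) = 1 − 0.63 = 0.37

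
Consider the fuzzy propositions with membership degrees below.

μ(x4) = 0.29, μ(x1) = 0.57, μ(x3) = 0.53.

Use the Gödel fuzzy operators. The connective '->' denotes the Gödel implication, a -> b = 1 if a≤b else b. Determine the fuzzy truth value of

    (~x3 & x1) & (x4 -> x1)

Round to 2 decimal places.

0.47

~x3 = 1 − 0.53 = 0.47
~x3 & x1 = min(a, b) on (0.47, 0.57) = 0.47
x4 -> x1  [Gödel: 1 if a≤b else b] with a=0.29, b=0.57 → 1.00
(~x3 & x1) & (x4 -> x1) = min(a, b) on (0.47, 1.00) = 0.47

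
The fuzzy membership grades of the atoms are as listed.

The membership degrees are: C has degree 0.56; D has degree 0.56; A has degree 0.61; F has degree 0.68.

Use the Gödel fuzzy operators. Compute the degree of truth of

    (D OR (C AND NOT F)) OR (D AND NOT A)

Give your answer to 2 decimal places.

0.56

NOT F = 1 − 0.68 = 0.32
C AND NOT F = min(a, b) on (0.56, 0.32) = 0.32
D OR (C AND NOT F) = max(a, b) on (0.56, 0.32) = 0.56
NOT A = 1 − 0.61 = 0.39
D AND NOT A = min(a, b) on (0.56, 0.39) = 0.39
(D OR (C AND NOT F)) OR (D AND NOT A) = max(a, b) on (0.56, 0.39) = 0.56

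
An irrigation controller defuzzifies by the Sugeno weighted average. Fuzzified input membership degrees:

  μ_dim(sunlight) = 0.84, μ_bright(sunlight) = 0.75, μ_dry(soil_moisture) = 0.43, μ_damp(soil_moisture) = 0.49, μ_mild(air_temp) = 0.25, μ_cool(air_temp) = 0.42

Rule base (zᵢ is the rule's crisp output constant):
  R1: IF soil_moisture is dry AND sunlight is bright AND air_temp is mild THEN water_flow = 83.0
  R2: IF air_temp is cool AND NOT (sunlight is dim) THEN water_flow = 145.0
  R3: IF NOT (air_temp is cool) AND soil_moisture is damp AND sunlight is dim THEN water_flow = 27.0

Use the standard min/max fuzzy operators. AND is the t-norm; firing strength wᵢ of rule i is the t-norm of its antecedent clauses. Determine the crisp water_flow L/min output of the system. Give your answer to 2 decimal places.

63.53

R1 (z=83.0): dry=0.43, bright=0.75, mild=0.25; AND[min(a, b)] → w = 0.25
R2 (z=145.0): cool=0.42, ¬dim=1−0.84=0.16; AND[min(a, b)] → w = 0.16
R3 (z=27.0): ¬cool=1−0.42=0.58, damp=0.49, dim=0.84; AND[min(a, b)] → w = 0.49
Weighted average = (0.25·83.0 + 0.16·145.0 + 0.49·27.0) / (0.25 + 0.16 + 0.49)
  = 57.1800 / 0.9000 = 63.53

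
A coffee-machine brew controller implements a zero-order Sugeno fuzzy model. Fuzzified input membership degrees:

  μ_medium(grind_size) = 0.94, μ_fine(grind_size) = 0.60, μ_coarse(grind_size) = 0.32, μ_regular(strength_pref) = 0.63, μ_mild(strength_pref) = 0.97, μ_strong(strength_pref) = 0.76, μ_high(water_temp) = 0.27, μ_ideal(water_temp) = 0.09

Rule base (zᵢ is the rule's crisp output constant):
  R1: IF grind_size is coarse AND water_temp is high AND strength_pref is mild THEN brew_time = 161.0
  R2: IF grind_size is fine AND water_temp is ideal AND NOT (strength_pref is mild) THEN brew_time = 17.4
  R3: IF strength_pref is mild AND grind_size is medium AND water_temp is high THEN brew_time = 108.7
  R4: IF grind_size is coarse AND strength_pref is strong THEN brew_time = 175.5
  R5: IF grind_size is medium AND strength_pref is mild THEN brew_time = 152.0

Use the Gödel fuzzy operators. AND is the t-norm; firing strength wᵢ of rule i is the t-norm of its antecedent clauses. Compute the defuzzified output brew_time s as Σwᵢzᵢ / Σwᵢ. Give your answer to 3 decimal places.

148.842

R1 (z=161.0): coarse=0.32, high=0.27, mild=0.97; AND[min(a, b)] → w = 0.27
R2 (z=17.4): fine=0.60, ideal=0.09, ¬mild=1−0.97=0.03; AND[min(a, b)] → w = 0.03
R3 (z=108.7): mild=0.97, medium=0.94, high=0.27; AND[min(a, b)] → w = 0.27
R4 (z=175.5): coarse=0.32, strong=0.76; AND[min(a, b)] → w = 0.32
R5 (z=152.0): medium=0.94, mild=0.97; AND[min(a, b)] → w = 0.94
Weighted average = (0.27·161.0 + 0.03·17.4 + 0.27·108.7 + 0.32·175.5 + 0.94·152.0) / (0.27 + 0.03 + 0.27 + 0.32 + 0.94)
  = 272.3810 / 1.8300 = 148.842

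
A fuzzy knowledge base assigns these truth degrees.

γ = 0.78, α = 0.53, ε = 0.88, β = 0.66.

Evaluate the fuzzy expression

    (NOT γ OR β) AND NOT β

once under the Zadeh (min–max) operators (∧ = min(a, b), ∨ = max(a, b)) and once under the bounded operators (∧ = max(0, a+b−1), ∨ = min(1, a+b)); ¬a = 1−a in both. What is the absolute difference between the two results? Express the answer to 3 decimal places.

0.120

Under Zadeh (min–max):
  NOT γ = 1 − 0.78 = 0.22
  NOT γ OR β = max(a, b) on (0.22, 0.66) = 0.66
  NOT β = 1 − 0.66 = 0.34
  (NOT γ OR β) AND NOT β = min(a, b) on (0.66, 0.34) = 0.34
  → value = 0.3400
Under bounded:
  NOT γ = 1 − 0.78 = 0.22
  NOT γ OR β = min(1, a+b) on (0.22, 0.66) = 0.88
  NOT β = 1 − 0.66 = 0.34
  (NOT γ OR β) AND NOT β = max(0, a+b−1) on (0.88, 0.34) = 0.22
  → value = 0.2200
|0.3400 − 0.2200| = 0.120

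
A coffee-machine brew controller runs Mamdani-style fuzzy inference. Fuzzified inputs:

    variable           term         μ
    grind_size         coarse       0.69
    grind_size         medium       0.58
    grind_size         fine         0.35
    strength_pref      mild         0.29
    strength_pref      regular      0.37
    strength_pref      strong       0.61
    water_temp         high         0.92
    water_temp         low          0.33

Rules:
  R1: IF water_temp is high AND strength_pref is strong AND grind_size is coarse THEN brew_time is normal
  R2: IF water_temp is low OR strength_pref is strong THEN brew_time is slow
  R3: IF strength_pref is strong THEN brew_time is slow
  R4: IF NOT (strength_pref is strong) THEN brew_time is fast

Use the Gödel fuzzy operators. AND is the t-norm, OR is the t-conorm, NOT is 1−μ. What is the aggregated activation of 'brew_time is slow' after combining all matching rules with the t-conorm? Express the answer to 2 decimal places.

R1: high=0.92, strong=0.61, coarse=0.69; AND[min(a, b)] → w = 0.61
R2: low=0.33, strong=0.61; OR[max(a, b)] → w = 0.61
R3: strong=0.61 → w = 0.61
R4: ¬strong=1−0.61=0.39 → w = 0.39
Rules with consequent 'slow': {R2, R3} → strengths 0.61, 0.61
Aggregate via t-conorm [max(a, b)]: 0.61

0.61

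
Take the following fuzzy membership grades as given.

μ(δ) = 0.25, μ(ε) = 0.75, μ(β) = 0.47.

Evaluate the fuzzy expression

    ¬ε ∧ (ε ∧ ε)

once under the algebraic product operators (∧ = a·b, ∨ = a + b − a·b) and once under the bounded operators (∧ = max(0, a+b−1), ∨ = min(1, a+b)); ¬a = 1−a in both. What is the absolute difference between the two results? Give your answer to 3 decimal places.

Under algebraic product:
  ¬ε = 1 − 0.7500 = 0.2500
  ε ∧ ε = a·b on (0.7500, 0.7500) = 0.5625
  ¬ε ∧ (ε ∧ ε) = a·b on (0.2500, 0.5625) = 0.1406
  → value = 0.1406
Under bounded:
  ¬ε = 1 − 0.75 = 0.25
  ε ∧ ε = max(0, a+b−1) on (0.75, 0.75) = 0.50
  ¬ε ∧ (ε ∧ ε) = max(0, a+b−1) on (0.25, 0.50) = 0.00
  → value = 0.0000
|0.1406 − 0.0000| = 0.141

0.141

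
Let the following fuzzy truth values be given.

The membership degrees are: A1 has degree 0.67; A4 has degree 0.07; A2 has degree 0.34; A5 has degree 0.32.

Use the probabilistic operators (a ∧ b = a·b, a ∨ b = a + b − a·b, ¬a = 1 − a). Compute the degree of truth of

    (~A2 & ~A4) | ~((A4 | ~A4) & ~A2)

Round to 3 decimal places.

0.762

~A2 = 1 − 0.3400 = 0.6600
~A4 = 1 − 0.0700 = 0.9300
~A2 & ~A4 = a·b on (0.6600, 0.9300) = 0.6138
~A4 = 1 − 0.0700 = 0.9300
A4 | ~A4 = a + b − a·b on (0.0700, 0.9300) = 0.9349
~A2 = 1 − 0.3400 = 0.6600
(A4 | ~A4) & ~A2 = a·b on (0.9349, 0.6600) = 0.6170
~((A4 | ~A4) & ~A2) = 1 − 0.6170 = 0.3830
(~A2 & ~A4) | ~((A4 | ~A4) & ~A2) = a + b − a·b on (0.6138, 0.3830) = 0.7617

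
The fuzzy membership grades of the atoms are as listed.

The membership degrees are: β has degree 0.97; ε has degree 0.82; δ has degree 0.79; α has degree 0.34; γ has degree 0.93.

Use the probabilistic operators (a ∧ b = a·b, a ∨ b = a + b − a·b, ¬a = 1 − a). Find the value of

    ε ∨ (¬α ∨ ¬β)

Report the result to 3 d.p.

0.941

¬α = 1 − 0.3400 = 0.6600
¬β = 1 − 0.9700 = 0.0300
¬α ∨ ¬β = a + b − a·b on (0.6600, 0.0300) = 0.6702
ε ∨ (¬α ∨ ¬β) = a + b − a·b on (0.8200, 0.6702) = 0.9406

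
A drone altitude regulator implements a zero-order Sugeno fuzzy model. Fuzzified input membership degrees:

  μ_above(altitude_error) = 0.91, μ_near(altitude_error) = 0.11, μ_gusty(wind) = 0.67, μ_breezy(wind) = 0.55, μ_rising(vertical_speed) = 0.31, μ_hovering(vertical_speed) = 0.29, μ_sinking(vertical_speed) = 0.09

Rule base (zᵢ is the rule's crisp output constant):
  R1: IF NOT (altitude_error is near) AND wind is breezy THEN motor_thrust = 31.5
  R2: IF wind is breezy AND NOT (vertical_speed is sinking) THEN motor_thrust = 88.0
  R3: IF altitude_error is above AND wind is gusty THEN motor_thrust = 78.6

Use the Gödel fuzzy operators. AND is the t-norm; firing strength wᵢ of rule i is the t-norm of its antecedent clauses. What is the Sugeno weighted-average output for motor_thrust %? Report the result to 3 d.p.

R1 (z=31.5): ¬near=1−0.11=0.89, breezy=0.55; AND[min(a, b)] → w = 0.55
R2 (z=88.0): breezy=0.55, ¬sinking=1−0.09=0.91; AND[min(a, b)] → w = 0.55
R3 (z=78.6): above=0.91, gusty=0.67; AND[min(a, b)] → w = 0.67
Weighted average = (0.55·31.5 + 0.55·88.0 + 0.67·78.6) / (0.55 + 0.55 + 0.67)
  = 118.3870 / 1.7700 = 66.885

66.885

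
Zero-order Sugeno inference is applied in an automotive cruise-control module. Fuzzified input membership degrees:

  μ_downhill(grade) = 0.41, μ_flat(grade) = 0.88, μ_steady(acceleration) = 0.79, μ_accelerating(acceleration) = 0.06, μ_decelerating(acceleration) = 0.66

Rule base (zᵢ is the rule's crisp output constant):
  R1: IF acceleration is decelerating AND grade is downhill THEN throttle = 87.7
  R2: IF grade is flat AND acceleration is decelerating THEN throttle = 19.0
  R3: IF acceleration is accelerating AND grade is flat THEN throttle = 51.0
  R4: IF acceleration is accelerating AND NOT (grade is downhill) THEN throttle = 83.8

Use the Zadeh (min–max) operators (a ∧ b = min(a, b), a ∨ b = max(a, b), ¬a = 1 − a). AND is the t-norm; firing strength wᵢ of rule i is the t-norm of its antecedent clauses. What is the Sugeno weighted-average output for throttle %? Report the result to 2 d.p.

47.55

R1 (z=87.7): decelerating=0.66, downhill=0.41; AND[min(a, b)] → w = 0.41
R2 (z=19.0): flat=0.88, decelerating=0.66; AND[min(a, b)] → w = 0.66
R3 (z=51.0): accelerating=0.06, flat=0.88; AND[min(a, b)] → w = 0.06
R4 (z=83.8): accelerating=0.06, ¬downhill=1−0.41=0.59; AND[min(a, b)] → w = 0.06
Weighted average = (0.41·87.7 + 0.66·19.0 + 0.06·51.0 + 0.06·83.8) / (0.41 + 0.66 + 0.06 + 0.06)
  = 56.5850 / 1.1900 = 47.55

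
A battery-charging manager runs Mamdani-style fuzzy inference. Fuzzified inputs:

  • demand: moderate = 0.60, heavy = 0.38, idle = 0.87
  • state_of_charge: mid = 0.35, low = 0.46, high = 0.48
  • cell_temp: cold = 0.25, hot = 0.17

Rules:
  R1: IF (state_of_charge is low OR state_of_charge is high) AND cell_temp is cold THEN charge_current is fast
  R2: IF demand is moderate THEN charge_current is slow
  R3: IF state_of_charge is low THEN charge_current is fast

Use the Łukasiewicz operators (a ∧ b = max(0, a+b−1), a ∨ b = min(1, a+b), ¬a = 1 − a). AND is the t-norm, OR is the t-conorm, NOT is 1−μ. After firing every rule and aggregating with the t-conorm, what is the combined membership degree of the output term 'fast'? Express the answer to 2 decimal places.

R1: (low=0.46 OR high=0.48) = 0.94; AND[max(0, a+b−1)] with cold=0.25 → w = 0.19
R2: moderate=0.60 → w = 0.60
R3: low=0.46 → w = 0.46
Rules with consequent 'fast': {R1, R3} → strengths 0.19, 0.46
Aggregate via t-conorm [min(1, a+b)]: 0.65

0.65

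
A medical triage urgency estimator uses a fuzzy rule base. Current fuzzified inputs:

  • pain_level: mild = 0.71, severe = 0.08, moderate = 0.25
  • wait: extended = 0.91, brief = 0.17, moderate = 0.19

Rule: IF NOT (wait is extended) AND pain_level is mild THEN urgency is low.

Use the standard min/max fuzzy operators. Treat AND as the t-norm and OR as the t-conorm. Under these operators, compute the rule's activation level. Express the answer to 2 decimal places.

firing strength: ¬extended=1−0.91=0.09, mild=0.71; AND[min(a, b)] → w = 0.09

0.09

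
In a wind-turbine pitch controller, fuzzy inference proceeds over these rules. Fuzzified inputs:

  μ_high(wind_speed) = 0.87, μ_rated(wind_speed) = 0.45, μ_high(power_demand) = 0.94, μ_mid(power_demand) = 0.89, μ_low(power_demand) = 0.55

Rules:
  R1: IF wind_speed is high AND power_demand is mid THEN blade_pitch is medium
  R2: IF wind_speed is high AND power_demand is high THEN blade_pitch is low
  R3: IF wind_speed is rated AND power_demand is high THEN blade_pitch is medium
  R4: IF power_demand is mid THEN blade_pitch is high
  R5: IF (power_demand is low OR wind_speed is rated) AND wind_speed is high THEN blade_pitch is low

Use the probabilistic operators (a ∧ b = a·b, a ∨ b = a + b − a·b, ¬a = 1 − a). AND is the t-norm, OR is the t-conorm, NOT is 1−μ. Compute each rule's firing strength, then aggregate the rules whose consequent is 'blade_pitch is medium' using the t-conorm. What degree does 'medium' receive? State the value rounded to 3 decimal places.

0.870

R1: high=0.87, mid=0.89; AND[a·b] → w = 0.7743
R2: high=0.87, high=0.94; AND[a·b] → w = 0.8178
R3: rated=0.45, high=0.94; AND[a·b] → w = 0.4230
R4: mid=0.89 → w = 0.8900
R5: (low=0.55 OR rated=0.45) = 0.7525; AND[a·b] with high=0.87 → w = 0.6547
Rules with consequent 'medium': {R1, R3} → strengths 0.7743, 0.4230
Aggregate via t-conorm [a + b − a·b]: 0.8698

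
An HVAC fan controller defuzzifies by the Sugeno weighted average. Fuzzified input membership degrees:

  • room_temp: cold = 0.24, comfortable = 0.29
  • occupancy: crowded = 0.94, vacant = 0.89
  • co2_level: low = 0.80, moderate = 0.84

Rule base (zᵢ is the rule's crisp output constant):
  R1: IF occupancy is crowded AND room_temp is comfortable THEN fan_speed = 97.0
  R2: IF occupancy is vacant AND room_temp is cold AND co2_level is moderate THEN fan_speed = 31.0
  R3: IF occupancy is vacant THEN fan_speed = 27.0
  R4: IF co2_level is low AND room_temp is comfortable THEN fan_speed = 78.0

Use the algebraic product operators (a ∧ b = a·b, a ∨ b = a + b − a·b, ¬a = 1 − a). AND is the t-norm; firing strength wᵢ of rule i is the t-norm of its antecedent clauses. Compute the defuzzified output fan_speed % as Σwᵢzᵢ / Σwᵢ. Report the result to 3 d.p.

47.096

R1 (z=97.0): crowded=0.94, comfortable=0.29; AND[a·b] → w = 0.2726
R2 (z=31.0): vacant=0.89, cold=0.24, moderate=0.84; AND[a·b] → w = 0.1794
R3 (z=27.0): vacant=0.89 → w = 0.8900
R4 (z=78.0): low=0.80, comfortable=0.29; AND[a·b] → w = 0.2320
Weighted average = (0.2726·97.0 + 0.1794·31.0 + 0.8900·27.0 + 0.2320·78.0) / (0.2726 + 0.1794 + 0.8900 + 0.2320)
  = 74.1303 / 1.5740 = 47.096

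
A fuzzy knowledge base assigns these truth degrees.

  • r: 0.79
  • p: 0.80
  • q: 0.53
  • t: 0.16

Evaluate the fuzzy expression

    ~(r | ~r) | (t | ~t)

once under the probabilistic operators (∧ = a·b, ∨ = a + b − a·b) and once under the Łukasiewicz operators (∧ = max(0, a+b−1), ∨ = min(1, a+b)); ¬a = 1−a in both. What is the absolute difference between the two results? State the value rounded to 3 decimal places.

0.112

Under probabilistic:
  ~r = 1 − 0.7900 = 0.2100
  r | ~r = a + b − a·b on (0.7900, 0.2100) = 0.8341
  ~(r | ~r) = 1 − 0.8341 = 0.1659
  ~t = 1 − 0.1600 = 0.8400
  t | ~t = a + b − a·b on (0.1600, 0.8400) = 0.8656
  ~(r | ~r) | (t | ~t) = a + b − a·b on (0.1659, 0.8656) = 0.8879
  → value = 0.8879
Under Łukasiewicz:
  ~r = 1 − 0.79 = 0.21
  r | ~r = min(1, a+b) on (0.79, 0.21) = 1.00
  ~(r | ~r) = 1 − 1.00 = 0.00
  ~t = 1 − 0.16 = 0.84
  t | ~t = min(1, a+b) on (0.16, 0.84) = 1.00
  ~(r | ~r) | (t | ~t) = min(1, a+b) on (0.00, 1.00) = 1.00
  → value = 1.0000
|0.8879 − 1.0000| = 0.112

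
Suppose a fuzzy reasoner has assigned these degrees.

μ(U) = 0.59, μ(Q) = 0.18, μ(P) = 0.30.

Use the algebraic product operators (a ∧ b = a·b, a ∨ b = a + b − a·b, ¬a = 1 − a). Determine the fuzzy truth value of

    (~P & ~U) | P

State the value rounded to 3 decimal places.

0.501

~P = 1 − 0.3000 = 0.7000
~U = 1 − 0.5900 = 0.4100
~P & ~U = a·b on (0.7000, 0.4100) = 0.2870
(~P & ~U) | P = a + b − a·b on (0.2870, 0.3000) = 0.5009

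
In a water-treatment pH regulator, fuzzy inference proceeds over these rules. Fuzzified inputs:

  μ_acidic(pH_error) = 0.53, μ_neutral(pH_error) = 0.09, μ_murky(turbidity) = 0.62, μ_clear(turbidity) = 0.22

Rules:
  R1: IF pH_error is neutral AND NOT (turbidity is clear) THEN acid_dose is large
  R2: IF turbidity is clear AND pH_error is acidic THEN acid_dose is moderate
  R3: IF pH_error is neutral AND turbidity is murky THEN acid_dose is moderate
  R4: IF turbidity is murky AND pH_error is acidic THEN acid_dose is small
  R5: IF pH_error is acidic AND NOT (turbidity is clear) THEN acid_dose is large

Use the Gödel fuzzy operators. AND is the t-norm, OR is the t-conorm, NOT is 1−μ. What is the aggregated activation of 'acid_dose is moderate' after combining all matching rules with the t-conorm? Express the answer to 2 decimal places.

0.22

R1: neutral=0.09, ¬clear=1−0.22=0.78; AND[min(a, b)] → w = 0.09
R2: clear=0.22, acidic=0.53; AND[min(a, b)] → w = 0.22
R3: neutral=0.09, murky=0.62; AND[min(a, b)] → w = 0.09
R4: murky=0.62, acidic=0.53; AND[min(a, b)] → w = 0.53
R5: acidic=0.53, ¬clear=1−0.22=0.78; AND[min(a, b)] → w = 0.53
Rules with consequent 'moderate': {R2, R3} → strengths 0.22, 0.09
Aggregate via t-conorm [max(a, b)]: 0.22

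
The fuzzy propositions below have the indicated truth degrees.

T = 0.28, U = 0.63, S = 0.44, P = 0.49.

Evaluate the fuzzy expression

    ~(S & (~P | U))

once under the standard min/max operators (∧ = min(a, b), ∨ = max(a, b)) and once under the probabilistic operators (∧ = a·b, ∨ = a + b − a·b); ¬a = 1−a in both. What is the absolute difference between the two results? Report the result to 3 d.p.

0.080

Under standard min/max:
  ~P = 1 − 0.49 = 0.51
  ~P | U = max(a, b) on (0.51, 0.63) = 0.63
  S & (~P | U) = min(a, b) on (0.44, 0.63) = 0.44
  ~(S & (~P | U)) = 1 − 0.44 = 0.56
  → value = 0.5600
Under probabilistic:
  ~P = 1 − 0.4900 = 0.5100
  ~P | U = a + b − a·b on (0.5100, 0.6300) = 0.8187
  S & (~P | U) = a·b on (0.4400, 0.8187) = 0.3602
  ~(S & (~P | U)) = 1 − 0.3602 = 0.6398
  → value = 0.6398
|0.5600 − 0.6398| = 0.080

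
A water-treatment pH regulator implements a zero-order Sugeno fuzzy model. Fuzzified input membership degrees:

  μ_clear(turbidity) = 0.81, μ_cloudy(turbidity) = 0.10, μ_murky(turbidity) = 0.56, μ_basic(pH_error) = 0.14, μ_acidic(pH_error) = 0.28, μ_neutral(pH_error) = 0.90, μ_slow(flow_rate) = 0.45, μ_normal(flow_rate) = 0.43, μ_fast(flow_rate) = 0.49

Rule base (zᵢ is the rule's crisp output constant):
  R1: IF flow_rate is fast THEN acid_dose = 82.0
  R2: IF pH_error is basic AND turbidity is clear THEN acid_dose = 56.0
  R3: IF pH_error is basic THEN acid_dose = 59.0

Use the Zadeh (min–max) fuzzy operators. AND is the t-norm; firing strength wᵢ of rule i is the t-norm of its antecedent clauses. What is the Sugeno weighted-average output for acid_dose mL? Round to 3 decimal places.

R1 (z=82.0): fast=0.49 → w = 0.49
R2 (z=56.0): basic=0.14, clear=0.81; AND[min(a, b)] → w = 0.14
R3 (z=59.0): basic=0.14 → w = 0.14
Weighted average = (0.49·82.0 + 0.14·56.0 + 0.14·59.0) / (0.49 + 0.14 + 0.14)
  = 56.2800 / 0.7700 = 73.091

73.091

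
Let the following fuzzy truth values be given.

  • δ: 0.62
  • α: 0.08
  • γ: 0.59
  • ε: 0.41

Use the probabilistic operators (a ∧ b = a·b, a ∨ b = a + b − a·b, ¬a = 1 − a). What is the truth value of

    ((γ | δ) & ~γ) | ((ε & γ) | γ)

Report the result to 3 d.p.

γ | δ = a + b − a·b on (0.5900, 0.6200) = 0.8442
~γ = 1 − 0.5900 = 0.4100
(γ | δ) & ~γ = a·b on (0.8442, 0.4100) = 0.3461
ε & γ = a·b on (0.4100, 0.5900) = 0.2419
(ε & γ) | γ = a + b − a·b on (0.2419, 0.5900) = 0.6892
((γ | δ) & ~γ) | ((ε & γ) | γ) = a + b − a·b on (0.3461, 0.6892) = 0.7968

0.797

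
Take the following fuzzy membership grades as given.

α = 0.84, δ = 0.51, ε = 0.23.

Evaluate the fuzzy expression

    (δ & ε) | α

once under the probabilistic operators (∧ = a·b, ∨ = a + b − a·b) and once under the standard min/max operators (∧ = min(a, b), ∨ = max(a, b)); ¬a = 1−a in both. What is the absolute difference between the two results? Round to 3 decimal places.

Under probabilistic:
  δ & ε = a·b on (0.5100, 0.2300) = 0.1173
  (δ & ε) | α = a + b − a·b on (0.1173, 0.8400) = 0.8588
  → value = 0.8588
Under standard min/max:
  δ & ε = min(a, b) on (0.51, 0.23) = 0.23
  (δ & ε) | α = max(a, b) on (0.23, 0.84) = 0.84
  → value = 0.8400
|0.8588 − 0.8400| = 0.019

0.019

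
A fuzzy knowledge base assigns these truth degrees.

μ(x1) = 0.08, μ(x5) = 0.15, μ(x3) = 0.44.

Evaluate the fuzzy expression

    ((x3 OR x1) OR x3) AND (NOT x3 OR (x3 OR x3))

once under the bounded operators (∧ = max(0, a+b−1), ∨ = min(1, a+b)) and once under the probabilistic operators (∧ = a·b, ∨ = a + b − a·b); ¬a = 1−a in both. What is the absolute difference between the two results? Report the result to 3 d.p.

Under bounded:
  x3 OR x1 = min(1, a+b) on (0.44, 0.08) = 0.52
  (x3 OR x1) OR x3 = min(1, a+b) on (0.52, 0.44) = 0.96
  NOT x3 = 1 − 0.44 = 0.56
  x3 OR x3 = min(1, a+b) on (0.44, 0.44) = 0.88
  NOT x3 OR (x3 OR x3) = min(1, a+b) on (0.56, 0.88) = 1.00
  ((x3 OR x1) OR x3) AND (NOT x3 OR (x3 OR x3)) = max(0, a+b−1) on (0.96, 1.00) = 0.96
  → value = 0.9600
Under probabilistic:
  x3 OR x1 = a + b − a·b on (0.4400, 0.0800) = 0.4848
  (x3 OR x1) OR x3 = a + b − a·b on (0.4848, 0.4400) = 0.7115
  NOT x3 = 1 − 0.4400 = 0.5600
  x3 OR x3 = a + b − a·b on (0.4400, 0.4400) = 0.6864
  NOT x3 OR (x3 OR x3) = a + b − a·b on (0.5600, 0.6864) = 0.8620
  ((x3 OR x1) OR x3) AND (NOT x3 OR (x3 OR x3)) = a·b on (0.7115, 0.8620) = 0.6133
  → value = 0.6133
|0.9600 − 0.6133| = 0.347

0.347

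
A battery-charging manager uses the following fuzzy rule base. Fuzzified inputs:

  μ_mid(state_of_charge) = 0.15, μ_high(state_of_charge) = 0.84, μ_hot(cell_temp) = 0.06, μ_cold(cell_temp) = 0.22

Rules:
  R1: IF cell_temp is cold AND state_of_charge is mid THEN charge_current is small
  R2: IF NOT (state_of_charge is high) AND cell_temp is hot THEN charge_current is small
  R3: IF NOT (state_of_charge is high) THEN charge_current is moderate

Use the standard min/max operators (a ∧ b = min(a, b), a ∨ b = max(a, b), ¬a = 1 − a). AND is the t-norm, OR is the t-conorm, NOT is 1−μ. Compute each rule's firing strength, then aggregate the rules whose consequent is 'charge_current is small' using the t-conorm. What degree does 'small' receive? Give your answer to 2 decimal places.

0.15

R1: cold=0.22, mid=0.15; AND[min(a, b)] → w = 0.15
R2: ¬high=1−0.84=0.16, hot=0.06; AND[min(a, b)] → w = 0.06
R3: ¬high=1−0.84=0.16 → w = 0.16
Rules with consequent 'small': {R1, R2} → strengths 0.15, 0.06
Aggregate via t-conorm [max(a, b)]: 0.15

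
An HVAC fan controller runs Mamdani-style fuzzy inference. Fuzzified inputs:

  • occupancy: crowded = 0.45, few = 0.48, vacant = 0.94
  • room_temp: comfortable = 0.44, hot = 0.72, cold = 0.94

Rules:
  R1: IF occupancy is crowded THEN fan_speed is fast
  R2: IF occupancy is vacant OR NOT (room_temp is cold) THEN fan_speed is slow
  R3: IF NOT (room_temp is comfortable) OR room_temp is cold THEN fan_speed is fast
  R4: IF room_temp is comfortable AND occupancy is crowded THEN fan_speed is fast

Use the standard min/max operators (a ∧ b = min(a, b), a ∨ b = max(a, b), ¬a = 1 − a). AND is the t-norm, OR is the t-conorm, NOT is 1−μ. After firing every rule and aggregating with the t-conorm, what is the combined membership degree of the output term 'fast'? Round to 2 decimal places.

0.94

R1: crowded=0.45 → w = 0.45
R2: vacant=0.94, ¬cold=1−0.94=0.06; OR[max(a, b)] → w = 0.94
R3: ¬comfortable=1−0.44=0.56, cold=0.94; OR[max(a, b)] → w = 0.94
R4: comfortable=0.44, crowded=0.45; AND[min(a, b)] → w = 0.44
Rules with consequent 'fast': {R1, R3, R4} → strengths 0.45, 0.94, 0.44
Aggregate via t-conorm [max(a, b)]: 0.94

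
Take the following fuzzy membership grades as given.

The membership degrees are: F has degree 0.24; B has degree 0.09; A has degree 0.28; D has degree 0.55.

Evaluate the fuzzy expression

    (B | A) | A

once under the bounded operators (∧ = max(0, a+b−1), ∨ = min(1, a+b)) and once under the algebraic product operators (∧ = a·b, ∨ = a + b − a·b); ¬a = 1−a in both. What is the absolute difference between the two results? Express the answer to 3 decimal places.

0.122

Under bounded:
  B | A = min(1, a+b) on (0.09, 0.28) = 0.37
  (B | A) | A = min(1, a+b) on (0.37, 0.28) = 0.65
  → value = 0.6500
Under algebraic product:
  B | A = a + b − a·b on (0.0900, 0.2800) = 0.3448
  (B | A) | A = a + b − a·b on (0.3448, 0.2800) = 0.5283
  → value = 0.5283
|0.6500 − 0.5283| = 0.122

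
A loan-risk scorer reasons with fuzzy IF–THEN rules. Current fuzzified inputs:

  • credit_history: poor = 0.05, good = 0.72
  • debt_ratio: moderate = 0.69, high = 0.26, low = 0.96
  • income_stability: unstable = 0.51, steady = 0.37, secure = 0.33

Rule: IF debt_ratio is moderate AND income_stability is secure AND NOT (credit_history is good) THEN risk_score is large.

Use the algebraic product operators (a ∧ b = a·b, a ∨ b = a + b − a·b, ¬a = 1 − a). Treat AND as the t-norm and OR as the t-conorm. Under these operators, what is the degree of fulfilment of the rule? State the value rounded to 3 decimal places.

firing strength: moderate=0.69, secure=0.33, ¬good=1−0.72=0.28; AND[a·b] → w = 0.0638

0.064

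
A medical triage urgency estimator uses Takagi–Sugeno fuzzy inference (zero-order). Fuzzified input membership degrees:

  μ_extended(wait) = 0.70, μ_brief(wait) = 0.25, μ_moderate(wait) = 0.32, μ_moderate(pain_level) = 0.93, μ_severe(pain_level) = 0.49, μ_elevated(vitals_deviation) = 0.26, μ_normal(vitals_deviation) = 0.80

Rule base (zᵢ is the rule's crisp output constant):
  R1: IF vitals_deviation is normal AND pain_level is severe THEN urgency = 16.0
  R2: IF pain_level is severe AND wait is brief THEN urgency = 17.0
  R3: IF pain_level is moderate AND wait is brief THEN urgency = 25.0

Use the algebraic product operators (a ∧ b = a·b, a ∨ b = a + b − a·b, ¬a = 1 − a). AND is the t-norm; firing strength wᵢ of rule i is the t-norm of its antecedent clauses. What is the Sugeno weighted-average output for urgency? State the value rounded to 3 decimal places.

18.965

R1 (z=16.0): normal=0.80, severe=0.49; AND[a·b] → w = 0.3920
R2 (z=17.0): severe=0.49, brief=0.25; AND[a·b] → w = 0.1225
R3 (z=25.0): moderate=0.93, brief=0.25; AND[a·b] → w = 0.2325
Weighted average = (0.3920·16.0 + 0.1225·17.0 + 0.2325·25.0) / (0.3920 + 0.1225 + 0.2325)
  = 14.1670 / 0.7470 = 18.965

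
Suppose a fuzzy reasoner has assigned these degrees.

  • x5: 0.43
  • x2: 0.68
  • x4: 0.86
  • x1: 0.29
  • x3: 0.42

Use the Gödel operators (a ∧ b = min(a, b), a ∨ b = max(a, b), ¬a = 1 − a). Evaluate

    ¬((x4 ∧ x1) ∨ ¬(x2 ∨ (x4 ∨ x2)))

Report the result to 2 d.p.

0.71

x4 ∧ x1 = min(a, b) on (0.86, 0.29) = 0.29
x4 ∨ x2 = max(a, b) on (0.86, 0.68) = 0.86
x2 ∨ (x4 ∨ x2) = max(a, b) on (0.68, 0.86) = 0.86
¬(x2 ∨ (x4 ∨ x2)) = 1 − 0.86 = 0.14
(x4 ∧ x1) ∨ ¬(x2 ∨ (x4 ∨ x2)) = max(a, b) on (0.29, 0.14) = 0.29
¬((x4 ∧ x1) ∨ ¬(x2 ∨ (x4 ∨ x2))) = 1 − 0.29 = 0.71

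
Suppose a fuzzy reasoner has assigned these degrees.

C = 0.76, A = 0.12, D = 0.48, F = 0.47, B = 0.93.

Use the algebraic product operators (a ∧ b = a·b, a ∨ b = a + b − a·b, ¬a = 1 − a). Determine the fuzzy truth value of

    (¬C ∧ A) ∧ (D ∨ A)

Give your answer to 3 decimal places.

¬C = 1 − 0.7600 = 0.2400
¬C ∧ A = a·b on (0.2400, 0.1200) = 0.0288
D ∨ A = a + b − a·b on (0.4800, 0.1200) = 0.5424
(¬C ∧ A) ∧ (D ∨ A) = a·b on (0.0288, 0.5424) = 0.0156

0.016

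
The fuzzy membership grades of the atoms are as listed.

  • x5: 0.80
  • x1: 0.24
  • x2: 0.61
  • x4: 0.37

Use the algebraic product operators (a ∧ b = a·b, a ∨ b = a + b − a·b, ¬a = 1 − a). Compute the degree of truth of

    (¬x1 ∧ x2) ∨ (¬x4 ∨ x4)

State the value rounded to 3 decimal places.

0.875

¬x1 = 1 − 0.2400 = 0.7600
¬x1 ∧ x2 = a·b on (0.7600, 0.6100) = 0.4636
¬x4 = 1 − 0.3700 = 0.6300
¬x4 ∨ x4 = a + b − a·b on (0.6300, 0.3700) = 0.7669
(¬x1 ∧ x2) ∨ (¬x4 ∨ x4) = a + b − a·b on (0.4636, 0.7669) = 0.8750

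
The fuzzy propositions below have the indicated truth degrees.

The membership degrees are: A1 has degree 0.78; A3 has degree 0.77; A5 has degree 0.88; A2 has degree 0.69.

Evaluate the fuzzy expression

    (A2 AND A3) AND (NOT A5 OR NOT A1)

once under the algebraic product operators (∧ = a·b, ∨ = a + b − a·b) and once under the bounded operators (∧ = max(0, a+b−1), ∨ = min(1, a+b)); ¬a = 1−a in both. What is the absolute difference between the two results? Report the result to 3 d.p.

0.167

Under algebraic product:
  A2 AND A3 = a·b on (0.6900, 0.7700) = 0.5313
  NOT A5 = 1 − 0.8800 = 0.1200
  NOT A1 = 1 − 0.7800 = 0.2200
  NOT A5 OR NOT A1 = a + b − a·b on (0.1200, 0.2200) = 0.3136
  (A2 AND A3) AND (NOT A5 OR NOT A1) = a·b on (0.5313, 0.3136) = 0.1666
  → value = 0.1666
Under bounded:
  A2 AND A3 = max(0, a+b−1) on (0.69, 0.77) = 0.46
  NOT A5 = 1 − 0.88 = 0.12
  NOT A1 = 1 − 0.78 = 0.22
  NOT A5 OR NOT A1 = min(1, a+b) on (0.12, 0.22) = 0.34
  (A2 AND A3) AND (NOT A5 OR NOT A1) = max(0, a+b−1) on (0.46, 0.34) = 0.00
  → value = 0.0000
|0.1666 − 0.0000| = 0.167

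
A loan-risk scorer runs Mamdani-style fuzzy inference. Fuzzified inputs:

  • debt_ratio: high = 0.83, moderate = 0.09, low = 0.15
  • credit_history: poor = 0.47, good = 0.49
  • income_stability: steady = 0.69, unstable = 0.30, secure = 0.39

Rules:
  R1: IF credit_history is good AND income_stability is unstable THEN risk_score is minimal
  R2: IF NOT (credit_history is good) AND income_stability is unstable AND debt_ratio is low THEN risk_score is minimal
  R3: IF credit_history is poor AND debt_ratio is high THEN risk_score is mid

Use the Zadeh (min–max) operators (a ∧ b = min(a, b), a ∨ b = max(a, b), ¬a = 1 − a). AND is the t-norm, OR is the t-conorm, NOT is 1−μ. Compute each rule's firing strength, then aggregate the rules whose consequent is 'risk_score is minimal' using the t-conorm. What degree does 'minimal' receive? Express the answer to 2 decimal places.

R1: good=0.49, unstable=0.30; AND[min(a, b)] → w = 0.30
R2: ¬good=1−0.49=0.51, unstable=0.30, low=0.15; AND[min(a, b)] → w = 0.15
R3: poor=0.47, high=0.83; AND[min(a, b)] → w = 0.47
Rules with consequent 'minimal': {R1, R2} → strengths 0.30, 0.15
Aggregate via t-conorm [max(a, b)]: 0.30

0.30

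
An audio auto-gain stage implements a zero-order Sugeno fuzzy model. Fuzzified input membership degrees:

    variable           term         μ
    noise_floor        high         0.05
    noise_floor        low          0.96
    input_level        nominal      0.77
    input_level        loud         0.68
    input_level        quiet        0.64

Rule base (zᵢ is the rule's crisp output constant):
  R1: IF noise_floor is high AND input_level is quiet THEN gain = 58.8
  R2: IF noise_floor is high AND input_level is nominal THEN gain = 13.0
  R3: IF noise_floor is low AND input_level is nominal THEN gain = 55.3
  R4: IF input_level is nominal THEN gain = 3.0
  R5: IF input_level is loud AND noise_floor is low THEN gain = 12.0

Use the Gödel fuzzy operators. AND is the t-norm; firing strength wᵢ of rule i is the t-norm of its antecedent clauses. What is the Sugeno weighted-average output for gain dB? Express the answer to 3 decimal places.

R1 (z=58.8): high=0.05, quiet=0.64; AND[min(a, b)] → w = 0.05
R2 (z=13.0): high=0.05, nominal=0.77; AND[min(a, b)] → w = 0.05
R3 (z=55.3): low=0.96, nominal=0.77; AND[min(a, b)] → w = 0.77
R4 (z=3.0): nominal=0.77 → w = 0.77
R5 (z=12.0): loud=0.68, low=0.96; AND[min(a, b)] → w = 0.68
Weighted average = (0.05·58.8 + 0.05·13.0 + 0.77·55.3 + 0.77·3.0 + 0.68·12.0) / (0.05 + 0.05 + 0.77 + 0.77 + 0.68)
  = 56.6410 / 2.3200 = 24.414

24.414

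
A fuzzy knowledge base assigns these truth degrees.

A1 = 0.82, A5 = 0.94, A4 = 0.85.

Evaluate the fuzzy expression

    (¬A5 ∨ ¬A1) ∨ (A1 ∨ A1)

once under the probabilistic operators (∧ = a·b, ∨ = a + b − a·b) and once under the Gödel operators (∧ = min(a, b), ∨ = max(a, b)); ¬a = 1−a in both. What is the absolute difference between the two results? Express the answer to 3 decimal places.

Under probabilistic:
  ¬A5 = 1 − 0.9400 = 0.0600
  ¬A1 = 1 − 0.8200 = 0.1800
  ¬A5 ∨ ¬A1 = a + b − a·b on (0.0600, 0.1800) = 0.2292
  A1 ∨ A1 = a + b − a·b on (0.8200, 0.8200) = 0.9676
  (¬A5 ∨ ¬A1) ∨ (A1 ∨ A1) = a + b − a·b on (0.2292, 0.9676) = 0.9750
  → value = 0.9750
Under Gödel:
  ¬A5 = 1 − 0.94 = 0.06
  ¬A1 = 1 − 0.82 = 0.18
  ¬A5 ∨ ¬A1 = max(a, b) on (0.06, 0.18) = 0.18
  A1 ∨ A1 = max(a, b) on (0.82, 0.82) = 0.82
  (¬A5 ∨ ¬A1) ∨ (A1 ∨ A1) = max(a, b) on (0.18, 0.82) = 0.82
  → value = 0.8200
|0.9750 − 0.8200| = 0.155

0.155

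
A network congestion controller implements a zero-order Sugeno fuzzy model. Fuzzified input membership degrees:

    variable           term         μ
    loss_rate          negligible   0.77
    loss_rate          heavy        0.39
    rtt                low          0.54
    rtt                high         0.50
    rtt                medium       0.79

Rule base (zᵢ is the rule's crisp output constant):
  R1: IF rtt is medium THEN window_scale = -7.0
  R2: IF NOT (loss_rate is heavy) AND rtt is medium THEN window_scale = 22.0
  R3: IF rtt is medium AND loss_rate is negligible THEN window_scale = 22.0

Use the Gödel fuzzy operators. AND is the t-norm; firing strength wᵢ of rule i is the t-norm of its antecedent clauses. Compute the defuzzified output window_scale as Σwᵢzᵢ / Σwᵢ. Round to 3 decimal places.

11.442

R1 (z=-7.0): medium=0.79 → w = 0.79
R2 (z=22.0): ¬heavy=1−0.39=0.61, medium=0.79; AND[min(a, b)] → w = 0.61
R3 (z=22.0): medium=0.79, negligible=0.77; AND[min(a, b)] → w = 0.77
Weighted average = (0.79·-7.0 + 0.61·22.0 + 0.77·22.0) / (0.79 + 0.61 + 0.77)
  = 24.8300 / 2.1700 = 11.442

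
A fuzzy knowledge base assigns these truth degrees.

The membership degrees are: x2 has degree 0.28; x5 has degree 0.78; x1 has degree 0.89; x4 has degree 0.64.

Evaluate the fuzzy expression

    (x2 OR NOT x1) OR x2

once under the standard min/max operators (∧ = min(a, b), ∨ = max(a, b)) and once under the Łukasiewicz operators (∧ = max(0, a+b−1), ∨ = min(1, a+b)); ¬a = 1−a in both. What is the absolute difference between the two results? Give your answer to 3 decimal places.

Under standard min/max:
  NOT x1 = 1 − 0.89 = 0.11
  x2 OR NOT x1 = max(a, b) on (0.28, 0.11) = 0.28
  (x2 OR NOT x1) OR x2 = max(a, b) on (0.28, 0.28) = 0.28
  → value = 0.2800
Under Łukasiewicz:
  NOT x1 = 1 − 0.89 = 0.11
  x2 OR NOT x1 = min(1, a+b) on (0.28, 0.11) = 0.39
  (x2 OR NOT x1) OR x2 = min(1, a+b) on (0.39, 0.28) = 0.67
  → value = 0.6700
|0.2800 − 0.6700| = 0.390

0.390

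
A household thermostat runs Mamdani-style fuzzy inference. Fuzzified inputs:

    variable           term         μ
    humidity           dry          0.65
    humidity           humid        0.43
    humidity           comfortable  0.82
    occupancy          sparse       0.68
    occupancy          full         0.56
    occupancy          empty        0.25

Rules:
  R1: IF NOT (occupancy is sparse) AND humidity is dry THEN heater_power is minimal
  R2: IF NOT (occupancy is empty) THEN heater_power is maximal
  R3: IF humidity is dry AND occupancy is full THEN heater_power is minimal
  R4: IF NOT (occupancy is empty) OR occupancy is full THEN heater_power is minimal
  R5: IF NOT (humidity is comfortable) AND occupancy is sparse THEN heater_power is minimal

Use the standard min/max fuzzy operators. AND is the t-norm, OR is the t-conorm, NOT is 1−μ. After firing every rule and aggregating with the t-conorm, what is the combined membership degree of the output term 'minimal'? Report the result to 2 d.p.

0.75

R1: ¬sparse=1−0.68=0.32, dry=0.65; AND[min(a, b)] → w = 0.32
R2: ¬empty=1−0.25=0.75 → w = 0.75
R3: dry=0.65, full=0.56; AND[min(a, b)] → w = 0.56
R4: ¬empty=1−0.25=0.75, full=0.56; OR[max(a, b)] → w = 0.75
R5: ¬comfortable=1−0.82=0.18, sparse=0.68; AND[min(a, b)] → w = 0.18
Rules with consequent 'minimal': {R1, R3, R4, R5} → strengths 0.32, 0.56, 0.75, 0.18
Aggregate via t-conorm [max(a, b)]: 0.75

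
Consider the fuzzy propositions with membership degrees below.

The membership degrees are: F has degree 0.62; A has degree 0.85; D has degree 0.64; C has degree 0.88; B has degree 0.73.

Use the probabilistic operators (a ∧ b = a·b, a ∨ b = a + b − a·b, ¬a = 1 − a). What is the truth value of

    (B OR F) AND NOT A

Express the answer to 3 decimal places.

B OR F = a + b − a·b on (0.7300, 0.6200) = 0.8974
NOT A = 1 − 0.8500 = 0.1500
(B OR F) AND NOT A = a·b on (0.8974, 0.1500) = 0.1346

0.135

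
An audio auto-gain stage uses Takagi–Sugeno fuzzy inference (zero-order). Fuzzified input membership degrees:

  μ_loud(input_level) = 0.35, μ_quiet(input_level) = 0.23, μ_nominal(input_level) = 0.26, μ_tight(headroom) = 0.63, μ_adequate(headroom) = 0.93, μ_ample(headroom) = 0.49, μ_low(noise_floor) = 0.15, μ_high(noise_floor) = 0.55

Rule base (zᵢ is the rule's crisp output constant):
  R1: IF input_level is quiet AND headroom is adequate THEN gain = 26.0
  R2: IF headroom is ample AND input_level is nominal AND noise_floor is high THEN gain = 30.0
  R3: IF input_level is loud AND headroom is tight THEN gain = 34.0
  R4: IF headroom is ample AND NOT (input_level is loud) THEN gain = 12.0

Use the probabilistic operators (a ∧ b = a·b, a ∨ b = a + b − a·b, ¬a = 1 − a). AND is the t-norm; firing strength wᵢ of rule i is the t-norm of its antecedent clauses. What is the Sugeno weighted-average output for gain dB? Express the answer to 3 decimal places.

23.066

R1 (z=26.0): quiet=0.23, adequate=0.93; AND[a·b] → w = 0.2139
R2 (z=30.0): ample=0.49, nominal=0.26, high=0.55; AND[a·b] → w = 0.0701
R3 (z=34.0): loud=0.35, tight=0.63; AND[a·b] → w = 0.2205
R4 (z=12.0): ample=0.49, ¬loud=1−0.35=0.65; AND[a·b] → w = 0.3185
Weighted average = (0.2139·26.0 + 0.0701·30.0 + 0.2205·34.0 + 0.3185·12.0) / (0.2139 + 0.0701 + 0.2205 + 0.3185)
  = 18.9825 / 0.8230 = 23.066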